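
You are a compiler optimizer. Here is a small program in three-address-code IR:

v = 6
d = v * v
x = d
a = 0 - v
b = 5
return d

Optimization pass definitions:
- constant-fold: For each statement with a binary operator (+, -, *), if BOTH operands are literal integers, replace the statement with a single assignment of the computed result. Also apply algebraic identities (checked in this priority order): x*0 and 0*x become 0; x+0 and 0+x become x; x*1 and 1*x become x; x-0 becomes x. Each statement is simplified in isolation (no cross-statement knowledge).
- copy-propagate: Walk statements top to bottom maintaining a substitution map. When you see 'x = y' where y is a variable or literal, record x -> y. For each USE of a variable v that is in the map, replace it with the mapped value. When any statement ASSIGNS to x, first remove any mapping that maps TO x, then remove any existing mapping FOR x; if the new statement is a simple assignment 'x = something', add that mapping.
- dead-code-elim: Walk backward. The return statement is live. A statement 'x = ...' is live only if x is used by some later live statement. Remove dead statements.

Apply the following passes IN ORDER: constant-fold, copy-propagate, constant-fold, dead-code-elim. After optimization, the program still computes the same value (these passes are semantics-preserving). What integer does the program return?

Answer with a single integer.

Initial IR:
  v = 6
  d = v * v
  x = d
  a = 0 - v
  b = 5
  return d
After constant-fold (6 stmts):
  v = 6
  d = v * v
  x = d
  a = 0 - v
  b = 5
  return d
After copy-propagate (6 stmts):
  v = 6
  d = 6 * 6
  x = d
  a = 0 - 6
  b = 5
  return d
After constant-fold (6 stmts):
  v = 6
  d = 36
  x = d
  a = -6
  b = 5
  return d
After dead-code-elim (2 stmts):
  d = 36
  return d
Evaluate:
  v = 6  =>  v = 6
  d = v * v  =>  d = 36
  x = d  =>  x = 36
  a = 0 - v  =>  a = -6
  b = 5  =>  b = 5
  return d = 36

Answer: 36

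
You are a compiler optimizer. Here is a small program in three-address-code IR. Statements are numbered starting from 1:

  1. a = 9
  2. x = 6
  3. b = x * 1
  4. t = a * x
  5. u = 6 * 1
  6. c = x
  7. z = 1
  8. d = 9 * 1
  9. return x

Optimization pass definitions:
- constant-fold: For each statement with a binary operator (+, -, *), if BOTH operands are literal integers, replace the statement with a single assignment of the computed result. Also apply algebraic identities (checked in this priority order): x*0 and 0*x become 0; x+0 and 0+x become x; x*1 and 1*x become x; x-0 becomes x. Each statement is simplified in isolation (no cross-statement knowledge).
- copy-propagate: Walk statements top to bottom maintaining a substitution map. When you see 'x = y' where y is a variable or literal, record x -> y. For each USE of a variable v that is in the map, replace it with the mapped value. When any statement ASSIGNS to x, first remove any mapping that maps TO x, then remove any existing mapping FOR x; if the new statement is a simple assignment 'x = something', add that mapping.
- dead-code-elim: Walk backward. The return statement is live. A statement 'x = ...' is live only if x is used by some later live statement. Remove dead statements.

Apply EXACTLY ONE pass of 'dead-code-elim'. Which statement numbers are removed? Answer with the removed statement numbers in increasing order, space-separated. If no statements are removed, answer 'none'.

Answer: 1 3 4 5 6 7 8

Derivation:
Backward liveness scan:
Stmt 1 'a = 9': DEAD (a not in live set [])
Stmt 2 'x = 6': KEEP (x is live); live-in = []
Stmt 3 'b = x * 1': DEAD (b not in live set ['x'])
Stmt 4 't = a * x': DEAD (t not in live set ['x'])
Stmt 5 'u = 6 * 1': DEAD (u not in live set ['x'])
Stmt 6 'c = x': DEAD (c not in live set ['x'])
Stmt 7 'z = 1': DEAD (z not in live set ['x'])
Stmt 8 'd = 9 * 1': DEAD (d not in live set ['x'])
Stmt 9 'return x': KEEP (return); live-in = ['x']
Removed statement numbers: [1, 3, 4, 5, 6, 7, 8]
Surviving IR:
  x = 6
  return x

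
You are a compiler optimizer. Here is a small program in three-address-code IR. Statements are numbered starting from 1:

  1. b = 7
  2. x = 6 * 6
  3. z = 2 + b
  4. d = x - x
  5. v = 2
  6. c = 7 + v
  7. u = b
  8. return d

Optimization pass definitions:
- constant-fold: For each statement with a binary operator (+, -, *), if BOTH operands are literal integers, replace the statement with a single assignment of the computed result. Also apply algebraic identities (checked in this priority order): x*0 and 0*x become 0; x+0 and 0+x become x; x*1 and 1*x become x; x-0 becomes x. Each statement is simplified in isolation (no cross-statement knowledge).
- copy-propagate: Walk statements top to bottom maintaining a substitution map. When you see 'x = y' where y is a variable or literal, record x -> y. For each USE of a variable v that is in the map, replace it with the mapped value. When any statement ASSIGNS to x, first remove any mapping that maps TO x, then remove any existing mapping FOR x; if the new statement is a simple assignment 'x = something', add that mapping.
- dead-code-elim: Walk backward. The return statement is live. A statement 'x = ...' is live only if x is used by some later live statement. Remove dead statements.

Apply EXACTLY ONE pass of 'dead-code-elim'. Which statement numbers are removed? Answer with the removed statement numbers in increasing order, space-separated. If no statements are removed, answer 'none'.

Answer: 1 3 5 6 7

Derivation:
Backward liveness scan:
Stmt 1 'b = 7': DEAD (b not in live set [])
Stmt 2 'x = 6 * 6': KEEP (x is live); live-in = []
Stmt 3 'z = 2 + b': DEAD (z not in live set ['x'])
Stmt 4 'd = x - x': KEEP (d is live); live-in = ['x']
Stmt 5 'v = 2': DEAD (v not in live set ['d'])
Stmt 6 'c = 7 + v': DEAD (c not in live set ['d'])
Stmt 7 'u = b': DEAD (u not in live set ['d'])
Stmt 8 'return d': KEEP (return); live-in = ['d']
Removed statement numbers: [1, 3, 5, 6, 7]
Surviving IR:
  x = 6 * 6
  d = x - x
  return d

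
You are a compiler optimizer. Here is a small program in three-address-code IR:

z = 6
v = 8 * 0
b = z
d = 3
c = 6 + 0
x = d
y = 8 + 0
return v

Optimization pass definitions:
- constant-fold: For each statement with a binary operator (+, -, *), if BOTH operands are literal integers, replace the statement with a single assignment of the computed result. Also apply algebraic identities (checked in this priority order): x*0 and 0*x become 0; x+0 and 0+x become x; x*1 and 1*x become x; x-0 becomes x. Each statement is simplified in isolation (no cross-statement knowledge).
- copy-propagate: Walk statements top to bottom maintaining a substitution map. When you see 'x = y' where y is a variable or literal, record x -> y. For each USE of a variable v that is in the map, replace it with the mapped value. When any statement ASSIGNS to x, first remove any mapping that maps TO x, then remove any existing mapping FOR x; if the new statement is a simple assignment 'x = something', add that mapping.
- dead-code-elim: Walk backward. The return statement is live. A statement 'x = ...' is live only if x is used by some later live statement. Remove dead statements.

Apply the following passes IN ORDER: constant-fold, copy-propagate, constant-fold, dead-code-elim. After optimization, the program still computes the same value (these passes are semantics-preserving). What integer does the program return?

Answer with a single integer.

Initial IR:
  z = 6
  v = 8 * 0
  b = z
  d = 3
  c = 6 + 0
  x = d
  y = 8 + 0
  return v
After constant-fold (8 stmts):
  z = 6
  v = 0
  b = z
  d = 3
  c = 6
  x = d
  y = 8
  return v
After copy-propagate (8 stmts):
  z = 6
  v = 0
  b = 6
  d = 3
  c = 6
  x = 3
  y = 8
  return 0
After constant-fold (8 stmts):
  z = 6
  v = 0
  b = 6
  d = 3
  c = 6
  x = 3
  y = 8
  return 0
After dead-code-elim (1 stmts):
  return 0
Evaluate:
  z = 6  =>  z = 6
  v = 8 * 0  =>  v = 0
  b = z  =>  b = 6
  d = 3  =>  d = 3
  c = 6 + 0  =>  c = 6
  x = d  =>  x = 3
  y = 8 + 0  =>  y = 8
  return v = 0

Answer: 0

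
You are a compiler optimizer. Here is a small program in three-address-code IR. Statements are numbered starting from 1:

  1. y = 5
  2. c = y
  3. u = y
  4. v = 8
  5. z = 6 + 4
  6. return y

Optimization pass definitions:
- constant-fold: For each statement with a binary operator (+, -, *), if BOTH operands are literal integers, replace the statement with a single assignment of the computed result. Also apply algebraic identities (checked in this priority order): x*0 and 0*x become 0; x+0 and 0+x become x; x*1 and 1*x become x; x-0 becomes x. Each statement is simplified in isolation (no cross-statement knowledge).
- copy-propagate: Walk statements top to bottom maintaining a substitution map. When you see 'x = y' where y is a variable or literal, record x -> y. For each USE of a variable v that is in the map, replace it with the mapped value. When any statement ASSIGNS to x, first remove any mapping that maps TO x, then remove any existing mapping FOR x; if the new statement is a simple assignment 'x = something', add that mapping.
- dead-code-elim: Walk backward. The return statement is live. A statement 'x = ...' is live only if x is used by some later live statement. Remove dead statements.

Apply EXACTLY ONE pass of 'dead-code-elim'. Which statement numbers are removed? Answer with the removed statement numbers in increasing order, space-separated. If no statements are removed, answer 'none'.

Backward liveness scan:
Stmt 1 'y = 5': KEEP (y is live); live-in = []
Stmt 2 'c = y': DEAD (c not in live set ['y'])
Stmt 3 'u = y': DEAD (u not in live set ['y'])
Stmt 4 'v = 8': DEAD (v not in live set ['y'])
Stmt 5 'z = 6 + 4': DEAD (z not in live set ['y'])
Stmt 6 'return y': KEEP (return); live-in = ['y']
Removed statement numbers: [2, 3, 4, 5]
Surviving IR:
  y = 5
  return y

Answer: 2 3 4 5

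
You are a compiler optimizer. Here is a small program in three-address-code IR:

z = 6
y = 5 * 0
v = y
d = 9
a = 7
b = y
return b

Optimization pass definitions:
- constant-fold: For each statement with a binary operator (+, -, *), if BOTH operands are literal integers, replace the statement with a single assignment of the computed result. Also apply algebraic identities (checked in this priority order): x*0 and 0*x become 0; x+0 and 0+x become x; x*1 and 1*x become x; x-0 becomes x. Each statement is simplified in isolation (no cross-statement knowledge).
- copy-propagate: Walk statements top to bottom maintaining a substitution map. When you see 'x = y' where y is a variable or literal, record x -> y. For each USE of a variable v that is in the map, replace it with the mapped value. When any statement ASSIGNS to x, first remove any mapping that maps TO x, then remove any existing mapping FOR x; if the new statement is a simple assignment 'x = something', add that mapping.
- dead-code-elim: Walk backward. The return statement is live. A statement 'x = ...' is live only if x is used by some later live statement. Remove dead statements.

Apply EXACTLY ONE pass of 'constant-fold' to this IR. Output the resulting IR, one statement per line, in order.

Applying constant-fold statement-by-statement:
  [1] z = 6  (unchanged)
  [2] y = 5 * 0  -> y = 0
  [3] v = y  (unchanged)
  [4] d = 9  (unchanged)
  [5] a = 7  (unchanged)
  [6] b = y  (unchanged)
  [7] return b  (unchanged)
Result (7 stmts):
  z = 6
  y = 0
  v = y
  d = 9
  a = 7
  b = y
  return b

Answer: z = 6
y = 0
v = y
d = 9
a = 7
b = y
return b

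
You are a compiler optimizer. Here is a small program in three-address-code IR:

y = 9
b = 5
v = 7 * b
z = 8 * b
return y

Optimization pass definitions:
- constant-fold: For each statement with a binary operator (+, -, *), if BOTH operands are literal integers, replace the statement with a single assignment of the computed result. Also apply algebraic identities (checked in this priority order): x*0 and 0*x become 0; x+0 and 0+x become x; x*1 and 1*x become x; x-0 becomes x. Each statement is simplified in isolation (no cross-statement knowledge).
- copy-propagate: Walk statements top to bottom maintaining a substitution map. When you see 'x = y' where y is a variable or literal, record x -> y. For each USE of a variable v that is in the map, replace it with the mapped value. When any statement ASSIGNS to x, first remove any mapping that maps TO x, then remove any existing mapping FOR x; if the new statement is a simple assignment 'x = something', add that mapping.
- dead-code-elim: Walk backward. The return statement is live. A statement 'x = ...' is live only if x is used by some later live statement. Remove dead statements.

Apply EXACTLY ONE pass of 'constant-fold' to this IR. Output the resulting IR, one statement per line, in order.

Applying constant-fold statement-by-statement:
  [1] y = 9  (unchanged)
  [2] b = 5  (unchanged)
  [3] v = 7 * b  (unchanged)
  [4] z = 8 * b  (unchanged)
  [5] return y  (unchanged)
Result (5 stmts):
  y = 9
  b = 5
  v = 7 * b
  z = 8 * b
  return y

Answer: y = 9
b = 5
v = 7 * b
z = 8 * b
return y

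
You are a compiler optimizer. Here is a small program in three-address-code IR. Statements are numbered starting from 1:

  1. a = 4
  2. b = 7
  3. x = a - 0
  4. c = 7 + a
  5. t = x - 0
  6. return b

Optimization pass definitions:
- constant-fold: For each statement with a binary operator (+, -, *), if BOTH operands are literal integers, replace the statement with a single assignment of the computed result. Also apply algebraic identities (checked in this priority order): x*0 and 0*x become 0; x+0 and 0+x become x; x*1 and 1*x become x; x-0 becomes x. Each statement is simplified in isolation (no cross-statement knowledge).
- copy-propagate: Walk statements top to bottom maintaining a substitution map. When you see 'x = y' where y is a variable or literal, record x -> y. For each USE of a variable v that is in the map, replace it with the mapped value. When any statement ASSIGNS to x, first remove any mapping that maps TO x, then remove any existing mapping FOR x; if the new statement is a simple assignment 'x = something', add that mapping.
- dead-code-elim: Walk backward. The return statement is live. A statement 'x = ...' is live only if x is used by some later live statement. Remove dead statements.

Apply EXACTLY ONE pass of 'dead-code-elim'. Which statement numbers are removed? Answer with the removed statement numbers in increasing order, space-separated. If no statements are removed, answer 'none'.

Backward liveness scan:
Stmt 1 'a = 4': DEAD (a not in live set [])
Stmt 2 'b = 7': KEEP (b is live); live-in = []
Stmt 3 'x = a - 0': DEAD (x not in live set ['b'])
Stmt 4 'c = 7 + a': DEAD (c not in live set ['b'])
Stmt 5 't = x - 0': DEAD (t not in live set ['b'])
Stmt 6 'return b': KEEP (return); live-in = ['b']
Removed statement numbers: [1, 3, 4, 5]
Surviving IR:
  b = 7
  return b

Answer: 1 3 4 5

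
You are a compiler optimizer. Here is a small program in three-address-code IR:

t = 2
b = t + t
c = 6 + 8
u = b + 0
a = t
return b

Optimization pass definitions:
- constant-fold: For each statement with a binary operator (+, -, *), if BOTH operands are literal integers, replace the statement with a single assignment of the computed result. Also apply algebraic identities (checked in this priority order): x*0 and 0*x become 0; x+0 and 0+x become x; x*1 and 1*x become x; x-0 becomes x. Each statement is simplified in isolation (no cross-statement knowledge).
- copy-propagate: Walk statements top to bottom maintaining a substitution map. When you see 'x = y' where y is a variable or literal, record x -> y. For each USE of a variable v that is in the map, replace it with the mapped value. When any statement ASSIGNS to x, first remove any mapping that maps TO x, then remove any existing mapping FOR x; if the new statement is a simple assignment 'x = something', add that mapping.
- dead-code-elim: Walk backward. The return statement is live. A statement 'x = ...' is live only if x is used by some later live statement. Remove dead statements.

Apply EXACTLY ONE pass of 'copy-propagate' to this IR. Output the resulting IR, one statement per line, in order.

Applying copy-propagate statement-by-statement:
  [1] t = 2  (unchanged)
  [2] b = t + t  -> b = 2 + 2
  [3] c = 6 + 8  (unchanged)
  [4] u = b + 0  (unchanged)
  [5] a = t  -> a = 2
  [6] return b  (unchanged)
Result (6 stmts):
  t = 2
  b = 2 + 2
  c = 6 + 8
  u = b + 0
  a = 2
  return b

Answer: t = 2
b = 2 + 2
c = 6 + 8
u = b + 0
a = 2
return b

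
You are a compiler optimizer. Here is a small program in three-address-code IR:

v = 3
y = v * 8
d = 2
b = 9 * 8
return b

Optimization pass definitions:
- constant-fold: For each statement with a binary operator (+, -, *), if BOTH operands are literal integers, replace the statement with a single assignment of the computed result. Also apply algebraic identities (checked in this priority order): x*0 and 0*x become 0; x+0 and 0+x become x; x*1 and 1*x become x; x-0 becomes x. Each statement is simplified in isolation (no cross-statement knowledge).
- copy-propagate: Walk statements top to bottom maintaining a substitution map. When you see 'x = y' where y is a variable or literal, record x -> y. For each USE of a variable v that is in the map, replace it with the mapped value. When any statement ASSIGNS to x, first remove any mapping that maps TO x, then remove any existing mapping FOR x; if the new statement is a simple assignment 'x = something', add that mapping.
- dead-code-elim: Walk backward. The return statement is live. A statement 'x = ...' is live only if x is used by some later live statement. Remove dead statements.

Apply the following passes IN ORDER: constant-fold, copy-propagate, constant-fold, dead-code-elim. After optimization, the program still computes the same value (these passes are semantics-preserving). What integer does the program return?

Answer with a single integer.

Initial IR:
  v = 3
  y = v * 8
  d = 2
  b = 9 * 8
  return b
After constant-fold (5 stmts):
  v = 3
  y = v * 8
  d = 2
  b = 72
  return b
After copy-propagate (5 stmts):
  v = 3
  y = 3 * 8
  d = 2
  b = 72
  return 72
After constant-fold (5 stmts):
  v = 3
  y = 24
  d = 2
  b = 72
  return 72
After dead-code-elim (1 stmts):
  return 72
Evaluate:
  v = 3  =>  v = 3
  y = v * 8  =>  y = 24
  d = 2  =>  d = 2
  b = 9 * 8  =>  b = 72
  return b = 72

Answer: 72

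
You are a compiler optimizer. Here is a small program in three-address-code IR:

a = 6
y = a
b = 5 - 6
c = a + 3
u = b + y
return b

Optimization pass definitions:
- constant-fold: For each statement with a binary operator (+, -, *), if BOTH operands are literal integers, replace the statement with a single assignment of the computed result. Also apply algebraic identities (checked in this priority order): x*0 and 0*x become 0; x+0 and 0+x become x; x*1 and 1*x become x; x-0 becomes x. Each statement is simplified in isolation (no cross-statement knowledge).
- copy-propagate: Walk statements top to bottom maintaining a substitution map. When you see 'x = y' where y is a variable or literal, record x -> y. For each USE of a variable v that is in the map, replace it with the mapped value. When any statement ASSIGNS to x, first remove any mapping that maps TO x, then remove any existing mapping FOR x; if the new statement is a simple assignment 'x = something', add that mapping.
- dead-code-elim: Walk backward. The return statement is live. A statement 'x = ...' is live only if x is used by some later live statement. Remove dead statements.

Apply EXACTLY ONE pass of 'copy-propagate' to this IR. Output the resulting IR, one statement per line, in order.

Answer: a = 6
y = 6
b = 5 - 6
c = 6 + 3
u = b + 6
return b

Derivation:
Applying copy-propagate statement-by-statement:
  [1] a = 6  (unchanged)
  [2] y = a  -> y = 6
  [3] b = 5 - 6  (unchanged)
  [4] c = a + 3  -> c = 6 + 3
  [5] u = b + y  -> u = b + 6
  [6] return b  (unchanged)
Result (6 stmts):
  a = 6
  y = 6
  b = 5 - 6
  c = 6 + 3
  u = b + 6
  return b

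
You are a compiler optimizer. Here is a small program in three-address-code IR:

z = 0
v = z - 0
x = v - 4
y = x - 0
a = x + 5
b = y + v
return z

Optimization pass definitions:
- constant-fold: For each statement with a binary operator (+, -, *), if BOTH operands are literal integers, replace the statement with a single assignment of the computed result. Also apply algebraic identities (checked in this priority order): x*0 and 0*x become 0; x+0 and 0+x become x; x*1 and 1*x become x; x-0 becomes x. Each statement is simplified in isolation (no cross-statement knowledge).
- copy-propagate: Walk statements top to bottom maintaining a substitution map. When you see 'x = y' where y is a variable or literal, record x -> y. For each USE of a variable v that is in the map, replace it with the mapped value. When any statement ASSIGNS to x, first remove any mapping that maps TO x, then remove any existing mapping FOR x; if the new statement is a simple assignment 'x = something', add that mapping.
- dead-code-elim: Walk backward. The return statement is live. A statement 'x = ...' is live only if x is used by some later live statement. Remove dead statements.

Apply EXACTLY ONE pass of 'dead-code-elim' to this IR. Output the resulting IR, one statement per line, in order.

Applying dead-code-elim statement-by-statement:
  [7] return z  -> KEEP (return); live=['z']
  [6] b = y + v  -> DEAD (b not live)
  [5] a = x + 5  -> DEAD (a not live)
  [4] y = x - 0  -> DEAD (y not live)
  [3] x = v - 4  -> DEAD (x not live)
  [2] v = z - 0  -> DEAD (v not live)
  [1] z = 0  -> KEEP; live=[]
Result (2 stmts):
  z = 0
  return z

Answer: z = 0
return z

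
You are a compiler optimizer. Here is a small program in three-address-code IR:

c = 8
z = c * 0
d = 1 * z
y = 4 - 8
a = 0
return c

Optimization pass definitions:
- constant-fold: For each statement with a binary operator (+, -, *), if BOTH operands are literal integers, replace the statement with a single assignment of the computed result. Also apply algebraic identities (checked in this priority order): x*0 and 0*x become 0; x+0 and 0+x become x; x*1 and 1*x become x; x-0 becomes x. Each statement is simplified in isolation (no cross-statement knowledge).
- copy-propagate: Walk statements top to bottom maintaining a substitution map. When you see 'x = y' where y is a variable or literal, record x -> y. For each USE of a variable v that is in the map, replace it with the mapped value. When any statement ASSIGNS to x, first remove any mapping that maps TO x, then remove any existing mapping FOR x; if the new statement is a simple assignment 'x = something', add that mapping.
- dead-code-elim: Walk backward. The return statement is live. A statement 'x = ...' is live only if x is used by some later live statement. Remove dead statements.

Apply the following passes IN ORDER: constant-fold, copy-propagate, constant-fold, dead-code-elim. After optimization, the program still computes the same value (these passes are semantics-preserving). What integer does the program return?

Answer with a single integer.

Answer: 8

Derivation:
Initial IR:
  c = 8
  z = c * 0
  d = 1 * z
  y = 4 - 8
  a = 0
  return c
After constant-fold (6 stmts):
  c = 8
  z = 0
  d = z
  y = -4
  a = 0
  return c
After copy-propagate (6 stmts):
  c = 8
  z = 0
  d = 0
  y = -4
  a = 0
  return 8
After constant-fold (6 stmts):
  c = 8
  z = 0
  d = 0
  y = -4
  a = 0
  return 8
After dead-code-elim (1 stmts):
  return 8
Evaluate:
  c = 8  =>  c = 8
  z = c * 0  =>  z = 0
  d = 1 * z  =>  d = 0
  y = 4 - 8  =>  y = -4
  a = 0  =>  a = 0
  return c = 8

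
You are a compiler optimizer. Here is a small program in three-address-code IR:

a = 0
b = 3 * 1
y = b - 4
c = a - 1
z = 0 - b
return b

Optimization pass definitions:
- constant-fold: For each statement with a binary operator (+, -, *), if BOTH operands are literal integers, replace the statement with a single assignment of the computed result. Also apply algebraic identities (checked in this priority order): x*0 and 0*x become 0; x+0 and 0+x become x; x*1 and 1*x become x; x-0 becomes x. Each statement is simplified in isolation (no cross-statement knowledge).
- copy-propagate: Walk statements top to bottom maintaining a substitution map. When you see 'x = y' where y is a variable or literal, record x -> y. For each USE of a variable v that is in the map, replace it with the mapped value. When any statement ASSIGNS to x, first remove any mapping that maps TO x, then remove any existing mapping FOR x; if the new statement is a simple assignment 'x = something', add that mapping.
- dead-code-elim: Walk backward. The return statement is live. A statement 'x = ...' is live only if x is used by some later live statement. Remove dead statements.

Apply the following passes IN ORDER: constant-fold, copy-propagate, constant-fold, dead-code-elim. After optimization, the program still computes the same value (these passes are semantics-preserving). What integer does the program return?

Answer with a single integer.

Initial IR:
  a = 0
  b = 3 * 1
  y = b - 4
  c = a - 1
  z = 0 - b
  return b
After constant-fold (6 stmts):
  a = 0
  b = 3
  y = b - 4
  c = a - 1
  z = 0 - b
  return b
After copy-propagate (6 stmts):
  a = 0
  b = 3
  y = 3 - 4
  c = 0 - 1
  z = 0 - 3
  return 3
After constant-fold (6 stmts):
  a = 0
  b = 3
  y = -1
  c = -1
  z = -3
  return 3
After dead-code-elim (1 stmts):
  return 3
Evaluate:
  a = 0  =>  a = 0
  b = 3 * 1  =>  b = 3
  y = b - 4  =>  y = -1
  c = a - 1  =>  c = -1
  z = 0 - b  =>  z = -3
  return b = 3

Answer: 3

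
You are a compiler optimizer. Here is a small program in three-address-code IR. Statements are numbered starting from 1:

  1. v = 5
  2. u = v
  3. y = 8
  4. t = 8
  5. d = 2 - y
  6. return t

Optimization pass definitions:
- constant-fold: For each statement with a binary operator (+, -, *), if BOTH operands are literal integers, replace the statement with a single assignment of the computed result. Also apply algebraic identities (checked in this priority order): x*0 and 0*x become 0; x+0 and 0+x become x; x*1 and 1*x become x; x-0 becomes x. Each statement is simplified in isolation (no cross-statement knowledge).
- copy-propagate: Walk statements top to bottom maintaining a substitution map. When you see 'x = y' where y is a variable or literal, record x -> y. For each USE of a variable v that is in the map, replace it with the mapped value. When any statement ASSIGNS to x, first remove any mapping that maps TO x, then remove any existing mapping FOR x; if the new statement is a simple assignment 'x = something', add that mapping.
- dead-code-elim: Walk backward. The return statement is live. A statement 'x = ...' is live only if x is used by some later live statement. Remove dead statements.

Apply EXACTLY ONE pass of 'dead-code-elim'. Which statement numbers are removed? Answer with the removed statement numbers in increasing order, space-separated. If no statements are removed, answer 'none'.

Answer: 1 2 3 5

Derivation:
Backward liveness scan:
Stmt 1 'v = 5': DEAD (v not in live set [])
Stmt 2 'u = v': DEAD (u not in live set [])
Stmt 3 'y = 8': DEAD (y not in live set [])
Stmt 4 't = 8': KEEP (t is live); live-in = []
Stmt 5 'd = 2 - y': DEAD (d not in live set ['t'])
Stmt 6 'return t': KEEP (return); live-in = ['t']
Removed statement numbers: [1, 2, 3, 5]
Surviving IR:
  t = 8
  return t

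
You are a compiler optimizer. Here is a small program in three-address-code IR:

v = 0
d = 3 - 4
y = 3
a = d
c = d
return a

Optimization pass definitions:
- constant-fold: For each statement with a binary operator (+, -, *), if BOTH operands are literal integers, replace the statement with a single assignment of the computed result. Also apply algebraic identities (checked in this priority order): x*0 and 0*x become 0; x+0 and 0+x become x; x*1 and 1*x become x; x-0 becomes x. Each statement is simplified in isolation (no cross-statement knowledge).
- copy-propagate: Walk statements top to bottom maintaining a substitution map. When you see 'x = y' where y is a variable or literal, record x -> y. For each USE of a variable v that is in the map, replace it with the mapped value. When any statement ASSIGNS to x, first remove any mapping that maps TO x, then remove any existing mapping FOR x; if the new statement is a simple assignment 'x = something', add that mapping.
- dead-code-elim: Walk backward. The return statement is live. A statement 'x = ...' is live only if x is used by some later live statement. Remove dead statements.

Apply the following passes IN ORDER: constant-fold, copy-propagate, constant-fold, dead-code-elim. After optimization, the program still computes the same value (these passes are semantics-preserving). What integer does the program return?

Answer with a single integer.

Answer: -1

Derivation:
Initial IR:
  v = 0
  d = 3 - 4
  y = 3
  a = d
  c = d
  return a
After constant-fold (6 stmts):
  v = 0
  d = -1
  y = 3
  a = d
  c = d
  return a
After copy-propagate (6 stmts):
  v = 0
  d = -1
  y = 3
  a = -1
  c = -1
  return -1
After constant-fold (6 stmts):
  v = 0
  d = -1
  y = 3
  a = -1
  c = -1
  return -1
After dead-code-elim (1 stmts):
  return -1
Evaluate:
  v = 0  =>  v = 0
  d = 3 - 4  =>  d = -1
  y = 3  =>  y = 3
  a = d  =>  a = -1
  c = d  =>  c = -1
  return a = -1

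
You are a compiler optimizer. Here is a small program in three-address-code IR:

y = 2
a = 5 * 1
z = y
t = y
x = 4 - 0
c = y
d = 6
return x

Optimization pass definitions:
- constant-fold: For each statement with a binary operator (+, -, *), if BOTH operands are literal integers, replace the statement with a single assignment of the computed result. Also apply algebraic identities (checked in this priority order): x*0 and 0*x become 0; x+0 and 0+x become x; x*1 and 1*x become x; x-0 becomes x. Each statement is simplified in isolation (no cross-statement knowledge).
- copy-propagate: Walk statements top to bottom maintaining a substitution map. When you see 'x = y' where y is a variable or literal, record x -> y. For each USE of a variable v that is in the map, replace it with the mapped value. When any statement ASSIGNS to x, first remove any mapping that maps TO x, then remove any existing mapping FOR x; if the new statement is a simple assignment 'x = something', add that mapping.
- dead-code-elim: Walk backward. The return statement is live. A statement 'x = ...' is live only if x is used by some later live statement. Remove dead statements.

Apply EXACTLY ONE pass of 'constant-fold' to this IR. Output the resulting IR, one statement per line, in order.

Applying constant-fold statement-by-statement:
  [1] y = 2  (unchanged)
  [2] a = 5 * 1  -> a = 5
  [3] z = y  (unchanged)
  [4] t = y  (unchanged)
  [5] x = 4 - 0  -> x = 4
  [6] c = y  (unchanged)
  [7] d = 6  (unchanged)
  [8] return x  (unchanged)
Result (8 stmts):
  y = 2
  a = 5
  z = y
  t = y
  x = 4
  c = y
  d = 6
  return x

Answer: y = 2
a = 5
z = y
t = y
x = 4
c = y
d = 6
return x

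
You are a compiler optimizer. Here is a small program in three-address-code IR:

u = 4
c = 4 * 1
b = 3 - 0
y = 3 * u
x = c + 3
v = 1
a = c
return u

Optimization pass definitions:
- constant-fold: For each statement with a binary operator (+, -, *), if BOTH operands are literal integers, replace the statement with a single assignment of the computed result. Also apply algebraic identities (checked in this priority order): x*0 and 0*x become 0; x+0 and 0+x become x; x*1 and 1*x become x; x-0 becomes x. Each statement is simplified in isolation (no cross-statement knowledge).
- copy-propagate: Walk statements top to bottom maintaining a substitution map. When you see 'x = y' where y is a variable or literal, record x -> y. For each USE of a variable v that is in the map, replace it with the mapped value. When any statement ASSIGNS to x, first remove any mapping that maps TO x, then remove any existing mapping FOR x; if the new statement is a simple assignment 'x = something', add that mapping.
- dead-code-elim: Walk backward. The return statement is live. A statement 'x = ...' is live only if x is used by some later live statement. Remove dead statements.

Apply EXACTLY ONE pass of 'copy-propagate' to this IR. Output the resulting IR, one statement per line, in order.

Applying copy-propagate statement-by-statement:
  [1] u = 4  (unchanged)
  [2] c = 4 * 1  (unchanged)
  [3] b = 3 - 0  (unchanged)
  [4] y = 3 * u  -> y = 3 * 4
  [5] x = c + 3  (unchanged)
  [6] v = 1  (unchanged)
  [7] a = c  (unchanged)
  [8] return u  -> return 4
Result (8 stmts):
  u = 4
  c = 4 * 1
  b = 3 - 0
  y = 3 * 4
  x = c + 3
  v = 1
  a = c
  return 4

Answer: u = 4
c = 4 * 1
b = 3 - 0
y = 3 * 4
x = c + 3
v = 1
a = c
return 4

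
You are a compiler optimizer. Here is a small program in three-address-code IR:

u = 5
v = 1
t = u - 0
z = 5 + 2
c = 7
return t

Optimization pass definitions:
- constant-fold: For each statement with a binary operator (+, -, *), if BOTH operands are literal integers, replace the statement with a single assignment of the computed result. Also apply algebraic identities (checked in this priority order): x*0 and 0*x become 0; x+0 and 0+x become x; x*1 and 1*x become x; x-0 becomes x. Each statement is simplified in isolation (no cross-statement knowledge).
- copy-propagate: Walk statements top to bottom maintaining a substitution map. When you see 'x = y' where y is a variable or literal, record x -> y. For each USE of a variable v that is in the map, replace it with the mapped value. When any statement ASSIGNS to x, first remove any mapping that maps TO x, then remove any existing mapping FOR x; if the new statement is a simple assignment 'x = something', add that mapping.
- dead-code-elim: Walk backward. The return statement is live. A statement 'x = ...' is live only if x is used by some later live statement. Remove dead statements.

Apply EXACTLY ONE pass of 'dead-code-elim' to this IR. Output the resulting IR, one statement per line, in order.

Answer: u = 5
t = u - 0
return t

Derivation:
Applying dead-code-elim statement-by-statement:
  [6] return t  -> KEEP (return); live=['t']
  [5] c = 7  -> DEAD (c not live)
  [4] z = 5 + 2  -> DEAD (z not live)
  [3] t = u - 0  -> KEEP; live=['u']
  [2] v = 1  -> DEAD (v not live)
  [1] u = 5  -> KEEP; live=[]
Result (3 stmts):
  u = 5
  t = u - 0
  return t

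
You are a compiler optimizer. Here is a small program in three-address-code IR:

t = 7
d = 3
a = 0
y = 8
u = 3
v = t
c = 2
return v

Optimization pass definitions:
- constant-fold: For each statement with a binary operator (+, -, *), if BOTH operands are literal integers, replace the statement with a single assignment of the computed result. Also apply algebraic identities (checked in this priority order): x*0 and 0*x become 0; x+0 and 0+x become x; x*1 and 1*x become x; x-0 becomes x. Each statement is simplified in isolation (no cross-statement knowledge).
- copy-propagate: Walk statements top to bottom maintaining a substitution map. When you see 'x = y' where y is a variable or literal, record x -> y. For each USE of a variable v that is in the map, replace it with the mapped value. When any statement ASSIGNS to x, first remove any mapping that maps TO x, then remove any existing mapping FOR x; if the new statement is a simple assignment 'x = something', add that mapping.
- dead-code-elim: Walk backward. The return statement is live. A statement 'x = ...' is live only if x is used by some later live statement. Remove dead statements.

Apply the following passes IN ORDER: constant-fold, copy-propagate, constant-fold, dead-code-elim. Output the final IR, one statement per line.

Answer: return 7

Derivation:
Initial IR:
  t = 7
  d = 3
  a = 0
  y = 8
  u = 3
  v = t
  c = 2
  return v
After constant-fold (8 stmts):
  t = 7
  d = 3
  a = 0
  y = 8
  u = 3
  v = t
  c = 2
  return v
After copy-propagate (8 stmts):
  t = 7
  d = 3
  a = 0
  y = 8
  u = 3
  v = 7
  c = 2
  return 7
After constant-fold (8 stmts):
  t = 7
  d = 3
  a = 0
  y = 8
  u = 3
  v = 7
  c = 2
  return 7
After dead-code-elim (1 stmts):
  return 7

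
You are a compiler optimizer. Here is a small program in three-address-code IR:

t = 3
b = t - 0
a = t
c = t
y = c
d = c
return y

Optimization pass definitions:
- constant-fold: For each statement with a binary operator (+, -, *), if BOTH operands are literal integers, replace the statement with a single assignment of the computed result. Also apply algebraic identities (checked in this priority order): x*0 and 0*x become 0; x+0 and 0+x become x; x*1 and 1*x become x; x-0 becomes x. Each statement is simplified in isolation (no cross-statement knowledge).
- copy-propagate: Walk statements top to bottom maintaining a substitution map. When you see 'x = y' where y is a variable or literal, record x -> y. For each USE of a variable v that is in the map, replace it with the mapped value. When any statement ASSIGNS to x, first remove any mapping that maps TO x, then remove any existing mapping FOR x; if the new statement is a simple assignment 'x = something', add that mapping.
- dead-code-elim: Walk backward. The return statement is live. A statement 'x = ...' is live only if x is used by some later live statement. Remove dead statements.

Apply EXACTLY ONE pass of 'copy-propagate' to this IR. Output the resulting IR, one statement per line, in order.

Answer: t = 3
b = 3 - 0
a = 3
c = 3
y = 3
d = 3
return 3

Derivation:
Applying copy-propagate statement-by-statement:
  [1] t = 3  (unchanged)
  [2] b = t - 0  -> b = 3 - 0
  [3] a = t  -> a = 3
  [4] c = t  -> c = 3
  [5] y = c  -> y = 3
  [6] d = c  -> d = 3
  [7] return y  -> return 3
Result (7 stmts):
  t = 3
  b = 3 - 0
  a = 3
  c = 3
  y = 3
  d = 3
  return 3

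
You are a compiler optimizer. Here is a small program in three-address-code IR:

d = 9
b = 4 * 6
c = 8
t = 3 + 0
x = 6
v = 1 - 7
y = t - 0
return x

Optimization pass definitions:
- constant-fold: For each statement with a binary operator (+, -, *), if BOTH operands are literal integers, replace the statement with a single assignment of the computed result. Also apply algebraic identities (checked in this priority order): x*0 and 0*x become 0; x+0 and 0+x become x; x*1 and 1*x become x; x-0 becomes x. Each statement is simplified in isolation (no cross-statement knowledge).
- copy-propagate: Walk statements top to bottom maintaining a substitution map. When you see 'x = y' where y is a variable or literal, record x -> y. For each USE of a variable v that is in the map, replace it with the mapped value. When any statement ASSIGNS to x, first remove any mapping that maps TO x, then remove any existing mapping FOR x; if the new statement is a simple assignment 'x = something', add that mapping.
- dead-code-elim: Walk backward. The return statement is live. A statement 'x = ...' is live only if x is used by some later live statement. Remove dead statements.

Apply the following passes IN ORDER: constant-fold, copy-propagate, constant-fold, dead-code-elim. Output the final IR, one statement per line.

Answer: return 6

Derivation:
Initial IR:
  d = 9
  b = 4 * 6
  c = 8
  t = 3 + 0
  x = 6
  v = 1 - 7
  y = t - 0
  return x
After constant-fold (8 stmts):
  d = 9
  b = 24
  c = 8
  t = 3
  x = 6
  v = -6
  y = t
  return x
After copy-propagate (8 stmts):
  d = 9
  b = 24
  c = 8
  t = 3
  x = 6
  v = -6
  y = 3
  return 6
After constant-fold (8 stmts):
  d = 9
  b = 24
  c = 8
  t = 3
  x = 6
  v = -6
  y = 3
  return 6
After dead-code-elim (1 stmts):
  return 6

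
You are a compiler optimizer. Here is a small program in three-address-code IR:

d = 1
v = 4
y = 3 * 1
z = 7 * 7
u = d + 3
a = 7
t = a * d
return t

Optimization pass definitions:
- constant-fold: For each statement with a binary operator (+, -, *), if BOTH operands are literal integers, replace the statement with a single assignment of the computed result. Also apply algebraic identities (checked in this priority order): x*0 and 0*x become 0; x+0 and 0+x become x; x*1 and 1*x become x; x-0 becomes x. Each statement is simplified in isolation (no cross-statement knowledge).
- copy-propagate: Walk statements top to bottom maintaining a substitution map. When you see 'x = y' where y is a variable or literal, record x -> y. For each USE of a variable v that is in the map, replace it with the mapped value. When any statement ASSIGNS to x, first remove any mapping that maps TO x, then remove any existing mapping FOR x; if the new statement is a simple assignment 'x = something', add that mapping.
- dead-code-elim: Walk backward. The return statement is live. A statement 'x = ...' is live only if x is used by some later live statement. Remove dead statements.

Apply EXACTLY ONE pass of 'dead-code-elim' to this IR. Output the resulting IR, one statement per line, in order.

Answer: d = 1
a = 7
t = a * d
return t

Derivation:
Applying dead-code-elim statement-by-statement:
  [8] return t  -> KEEP (return); live=['t']
  [7] t = a * d  -> KEEP; live=['a', 'd']
  [6] a = 7  -> KEEP; live=['d']
  [5] u = d + 3  -> DEAD (u not live)
  [4] z = 7 * 7  -> DEAD (z not live)
  [3] y = 3 * 1  -> DEAD (y not live)
  [2] v = 4  -> DEAD (v not live)
  [1] d = 1  -> KEEP; live=[]
Result (4 stmts):
  d = 1
  a = 7
  t = a * d
  return t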